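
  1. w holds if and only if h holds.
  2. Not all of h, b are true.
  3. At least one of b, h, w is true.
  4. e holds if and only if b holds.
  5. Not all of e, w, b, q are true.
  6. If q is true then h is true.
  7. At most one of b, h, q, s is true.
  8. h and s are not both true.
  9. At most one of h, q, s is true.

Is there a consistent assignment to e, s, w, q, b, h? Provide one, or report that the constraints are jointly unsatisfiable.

e=F, s=F, w=T, q=F, b=F, h=T

  (1) w=T, h=T — same ✓
  (2) {h, b}: 1/2 true — not all ✓
  (3) {b, h, w}: 2 true — at least one ✓
  (4) e=F, b=F — same ✓
  (5) {e, w, b, q}: 1/4 true — not all ✓
  (6) q=F ⇒ h: vacuous ✓
  (7) {b, h, q, s}: 1 true — at most one ✓
  (8) h=T, s=F — not both ✓
  (9) {h, q, s}: 1 true — at most one ✓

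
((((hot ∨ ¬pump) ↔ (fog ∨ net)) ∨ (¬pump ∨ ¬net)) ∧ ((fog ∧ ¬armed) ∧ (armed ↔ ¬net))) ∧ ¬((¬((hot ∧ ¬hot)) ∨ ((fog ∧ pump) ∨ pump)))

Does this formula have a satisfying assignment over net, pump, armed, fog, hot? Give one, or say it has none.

The conjunct ¬((¬((hot ∧ ¬hot)) ∨ ((fog ∧ pump) ∨ pump))) is unsatisfiable on its own:
  pump=F, fog=F, hot=F: evaluates to False.
  pump=F, fog=F, hot=T: evaluates to False.
  pump=F, fog=T, hot=F: evaluates to False.
  pump=F, fog=T, hot=T: evaluates to False.
  pump=T, fog=F, hot=F: evaluates to False.
  pump=T, fog=F, hot=T: evaluates to False.
  pump=T, fog=T, hot=F: evaluates to False.
  pump=T, fog=T, hot=T: evaluates to False.
So the whole conjunction is unsatisfiable.

UNSATISFIABLE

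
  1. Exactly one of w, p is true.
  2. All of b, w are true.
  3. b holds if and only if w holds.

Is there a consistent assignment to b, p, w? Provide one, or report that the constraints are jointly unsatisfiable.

b = True, p = False, w = True

  (1) {w, p}: 1 true — exactly one ✓
  (2) {b, w}: all 2 true ✓
  (3) b=T, w=T — same ✓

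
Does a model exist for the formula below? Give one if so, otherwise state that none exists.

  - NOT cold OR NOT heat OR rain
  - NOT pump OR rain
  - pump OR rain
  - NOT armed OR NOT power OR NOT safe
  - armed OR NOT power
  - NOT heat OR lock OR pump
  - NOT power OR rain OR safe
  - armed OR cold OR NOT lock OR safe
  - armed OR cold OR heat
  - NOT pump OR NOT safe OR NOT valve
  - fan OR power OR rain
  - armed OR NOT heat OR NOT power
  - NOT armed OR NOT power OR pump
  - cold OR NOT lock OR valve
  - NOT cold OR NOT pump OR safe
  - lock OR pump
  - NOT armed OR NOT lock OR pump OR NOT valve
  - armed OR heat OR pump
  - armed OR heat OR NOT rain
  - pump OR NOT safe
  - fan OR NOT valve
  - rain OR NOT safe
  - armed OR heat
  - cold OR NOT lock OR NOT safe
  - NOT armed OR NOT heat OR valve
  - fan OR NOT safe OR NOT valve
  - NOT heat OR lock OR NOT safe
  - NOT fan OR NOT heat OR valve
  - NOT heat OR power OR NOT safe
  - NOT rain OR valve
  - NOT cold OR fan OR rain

Try rain = False:
  (NOT pump OR rain) forces pump = False.
  clause (pump OR rain) is falsified — backtrack.
So rain = True.
  then (NOT rain OR valve) forces valve = True.
  then (fan OR NOT valve) forces fan = True.
Set cold = False.
Set pump = True.
  then (NOT pump OR NOT safe OR NOT valve) forces safe = False.
Set armed = True.
Set heat = True.
Set lock = True.
Set power = False.
All clauses satisfied.

rain = True, fan = True, cold = False, pump = True, armed = True, heat = True, safe = False, valve = True, lock = True, power = False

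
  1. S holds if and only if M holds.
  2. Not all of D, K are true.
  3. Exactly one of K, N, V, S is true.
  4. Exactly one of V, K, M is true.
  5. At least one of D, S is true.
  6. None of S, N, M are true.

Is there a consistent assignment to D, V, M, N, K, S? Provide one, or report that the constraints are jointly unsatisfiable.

D = True, V = True, M = False, N = False, K = False, S = False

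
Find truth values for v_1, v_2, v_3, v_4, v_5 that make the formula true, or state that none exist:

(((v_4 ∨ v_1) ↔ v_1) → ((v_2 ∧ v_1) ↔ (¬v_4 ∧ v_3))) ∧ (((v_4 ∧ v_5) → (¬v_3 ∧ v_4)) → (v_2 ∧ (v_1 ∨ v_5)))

v_1 = False, v_2 = True, v_3 = False, v_4 = True, v_5 = True

  ((v_4 ∨ v_1) ↔ v_1) → ((v_2 ∧ v_1) ↔ (¬v_4 ∧ v_3)) = True
    (v_4 ∨ v_1) ↔ v_1 = False
      v_4 ∨ v_1 = True
    (v_2 ∧ v_1) ↔ (¬v_4 ∧ v_3) = True
      v_2 ∧ v_1 = False
      ¬v_4 ∧ v_3 = False
        ¬v_4 = False
  ((v_4 ∧ v_5) → (¬v_3 ∧ v_4)) → (v_2 ∧ (v_1 ∨ v_5)) = True
    (v_4 ∧ v_5) → (¬v_3 ∧ v_4) = True
      v_4 ∧ v_5 = True
      ¬v_3 ∧ v_4 = True
        ¬v_3 = True
    v_2 ∧ (v_1 ∨ v_5) = True
      v_1 ∨ v_5 = True
Both conjuncts True, so the formula holds.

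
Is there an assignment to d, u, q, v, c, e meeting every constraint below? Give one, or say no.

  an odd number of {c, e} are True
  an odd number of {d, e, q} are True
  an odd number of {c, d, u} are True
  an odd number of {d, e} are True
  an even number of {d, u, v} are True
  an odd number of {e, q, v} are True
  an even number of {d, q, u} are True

Adding constraints 1, 2, 3, 4, 5, 6 mod 2: every variable appears an even number of times on the left, so the left side is 0.
But the right sides sum to 1 (mod 2). 0 ≠ 1 — the system is inconsistent.

No satisfying assignment exists.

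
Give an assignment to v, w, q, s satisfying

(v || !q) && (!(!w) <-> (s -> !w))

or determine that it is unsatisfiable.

v=T; w=T; q=T; s=F

  v || !q = True
    !q = False
  !(!w) <-> (s -> !w) = True
    !(!w) = True
      !w = False
    s -> !w = True
      !w = False
Both conjuncts True, so the formula holds.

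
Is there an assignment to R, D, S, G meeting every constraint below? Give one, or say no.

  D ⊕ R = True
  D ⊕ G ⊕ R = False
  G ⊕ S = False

R: True, D: False, S: True, G: True

D ⊕ R = F ⊕ T = True ✓
D ⊕ G ⊕ R = F ⊕ T ⊕ T = False ✓
G ⊕ S = T ⊕ T = False ✓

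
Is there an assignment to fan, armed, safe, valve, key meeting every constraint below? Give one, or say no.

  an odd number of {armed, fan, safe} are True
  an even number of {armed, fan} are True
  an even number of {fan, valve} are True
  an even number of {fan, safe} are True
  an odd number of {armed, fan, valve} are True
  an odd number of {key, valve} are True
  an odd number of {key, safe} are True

fan = True, armed = True, safe = True, valve = True, key = False

{armed, fan, safe}: 3 true → odd ✓
{armed, fan}: 2 true → even ✓
{fan, valve}: 2 true → even ✓
{fan, safe}: 2 true → even ✓
{armed, fan, valve}: 3 true → odd ✓
{key, valve}: 1 true → odd ✓
{key, safe}: 1 true → odd ✓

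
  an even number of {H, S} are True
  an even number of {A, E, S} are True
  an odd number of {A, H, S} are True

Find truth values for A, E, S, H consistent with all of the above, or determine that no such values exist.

A = True, E = False, S = True, H = True

{H, S}: 2 true → even ✓
{A, E, S}: 2 true → even ✓
{A, H, S}: 3 true → odd ✓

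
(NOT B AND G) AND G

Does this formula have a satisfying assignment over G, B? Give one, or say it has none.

G = True, B = False

  NOT B AND G = True
    NOT B = True
Both conjuncts True, so the formula holds.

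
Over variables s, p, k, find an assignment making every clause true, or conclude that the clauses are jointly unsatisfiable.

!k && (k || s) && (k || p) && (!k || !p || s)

s = True; p = True; k = False

Unit clause (!k) forces k = False.
In (k || s) only s is left, so s = True.
In (k || p) only p is left, so p = True.
Check each clause:
  (!k): !k holds.
  (k || s): s holds.
  (k || p): p holds.
  (!k || !p || s): !k holds.
All clauses satisfied.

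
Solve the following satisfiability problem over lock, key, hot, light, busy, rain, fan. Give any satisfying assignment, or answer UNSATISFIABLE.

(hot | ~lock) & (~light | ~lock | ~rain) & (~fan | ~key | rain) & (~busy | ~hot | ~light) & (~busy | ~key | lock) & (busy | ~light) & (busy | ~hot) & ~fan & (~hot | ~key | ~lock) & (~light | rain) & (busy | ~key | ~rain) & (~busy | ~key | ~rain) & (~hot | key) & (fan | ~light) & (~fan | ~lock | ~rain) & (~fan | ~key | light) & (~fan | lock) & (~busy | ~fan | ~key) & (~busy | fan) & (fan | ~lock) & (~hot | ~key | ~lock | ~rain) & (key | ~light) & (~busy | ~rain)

lock = False; key = False; hot = False; light = False; busy = False; rain = False; fan = False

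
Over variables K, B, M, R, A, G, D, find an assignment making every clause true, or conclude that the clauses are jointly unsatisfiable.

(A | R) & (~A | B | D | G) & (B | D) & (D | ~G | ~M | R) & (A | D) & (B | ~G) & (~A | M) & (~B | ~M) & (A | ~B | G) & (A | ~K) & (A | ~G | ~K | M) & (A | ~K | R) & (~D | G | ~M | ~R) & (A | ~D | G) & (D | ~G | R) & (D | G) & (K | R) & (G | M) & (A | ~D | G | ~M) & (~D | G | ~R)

K=T; B=F; M=T; R=F; A=T; G=F; D=T

Set K = True.
  then (A | ~K) forces A = True.
  then (~A | M) forces M = True.
  then (~B | ~M) forces B = False.
  then (B | D) forces D = True.
  then (B | ~G) forces G = False.
  then (~D | G | ~M | ~R) forces R = False.
All clauses satisfied.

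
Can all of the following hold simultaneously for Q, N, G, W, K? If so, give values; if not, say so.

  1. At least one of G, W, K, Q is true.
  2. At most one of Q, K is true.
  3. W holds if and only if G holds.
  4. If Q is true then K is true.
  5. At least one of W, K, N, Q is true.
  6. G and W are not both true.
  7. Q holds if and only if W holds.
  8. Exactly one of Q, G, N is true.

Q: False, N: True, G: False, W: False, K: True

  (1) {G, W, K, Q}: 1 true — at least one ✓
  (2) {Q, K}: 1 true — at most one ✓
  (3) W=F, G=F — same ✓
  (4) Q=F ⇒ K: vacuous ✓
  (5) {W, K, N, Q}: 2 true — at least one ✓
  (6) G=F, W=F — not both ✓
  (7) Q=F, W=F — same ✓
  (8) {Q, G, N}: 1 true — exactly one ✓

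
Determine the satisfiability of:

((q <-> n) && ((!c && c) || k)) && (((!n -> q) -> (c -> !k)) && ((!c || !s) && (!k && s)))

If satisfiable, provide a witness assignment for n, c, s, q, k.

Unsatisfiable

Case k = True: the conjunct !k is False.
Case k = False: the formula simplifies to ((q <-> n) && (!c && c)) && ((!c || !s) && s).
  c = True: the conjunct !c is False.
  c = False: the conjunct c is False.
Both cases fail — unsatisfiable.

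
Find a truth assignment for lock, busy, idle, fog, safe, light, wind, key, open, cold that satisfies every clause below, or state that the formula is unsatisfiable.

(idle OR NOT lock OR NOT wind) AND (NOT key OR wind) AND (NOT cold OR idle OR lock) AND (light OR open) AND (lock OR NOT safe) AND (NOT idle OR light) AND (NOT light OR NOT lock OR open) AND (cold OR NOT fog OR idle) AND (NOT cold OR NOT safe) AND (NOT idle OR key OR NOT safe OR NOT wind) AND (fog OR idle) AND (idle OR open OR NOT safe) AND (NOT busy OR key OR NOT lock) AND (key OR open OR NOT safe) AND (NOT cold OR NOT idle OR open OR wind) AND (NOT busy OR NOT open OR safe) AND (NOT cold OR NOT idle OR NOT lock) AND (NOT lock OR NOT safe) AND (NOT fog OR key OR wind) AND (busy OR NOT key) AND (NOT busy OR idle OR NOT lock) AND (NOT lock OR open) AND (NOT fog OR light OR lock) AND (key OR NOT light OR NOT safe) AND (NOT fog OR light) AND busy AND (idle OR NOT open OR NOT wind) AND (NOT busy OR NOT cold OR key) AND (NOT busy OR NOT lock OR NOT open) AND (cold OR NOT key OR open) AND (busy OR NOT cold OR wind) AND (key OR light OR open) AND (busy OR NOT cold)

Unit clause (busy) forces busy = True.
Set lock = False.
  then (lock OR NOT safe) forces safe = False.
  then (NOT busy OR NOT open OR safe) forces open = False.
  then (light OR open) forces light = True.
Try idle = False:
  (NOT cold OR idle OR lock) forces cold = False.
  (cold OR NOT fog OR idle) forces fog = False.
  clause (fog OR idle) is falsified — backtrack.
So idle = True.
Set fog = False.
Set wind = True.
Set key = True.
  then (cold OR NOT key OR open) forces cold = True.
All clauses satisfied.

lock = False, busy = True, idle = True, fog = False, safe = False, light = True, wind = True, key = True, open = False, cold = True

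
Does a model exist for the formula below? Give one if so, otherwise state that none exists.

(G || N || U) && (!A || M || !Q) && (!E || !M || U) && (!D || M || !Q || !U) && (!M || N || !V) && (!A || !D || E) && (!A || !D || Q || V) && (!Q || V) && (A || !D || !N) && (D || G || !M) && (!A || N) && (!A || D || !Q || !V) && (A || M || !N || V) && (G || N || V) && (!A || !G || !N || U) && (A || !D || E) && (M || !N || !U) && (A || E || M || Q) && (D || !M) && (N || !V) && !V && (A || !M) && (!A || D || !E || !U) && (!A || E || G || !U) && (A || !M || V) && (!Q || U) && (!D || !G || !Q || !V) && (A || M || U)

Unit clause (!V) forces V = False.
In (!Q || V) only !Q is left, so Q = False.
Set U = False.
Set G = False.
  then (G || N || U) forces N = True.
Set E = True.
  then (!E || !M || U) forces M = False.
  then (A || M || !N || V) forces A = True.
  then (!A || !D || Q || V) forces D = False.
All clauses satisfied.

V = False, U = False, G = False, E = True, A = True, N = True, M = False, Q = False, D = False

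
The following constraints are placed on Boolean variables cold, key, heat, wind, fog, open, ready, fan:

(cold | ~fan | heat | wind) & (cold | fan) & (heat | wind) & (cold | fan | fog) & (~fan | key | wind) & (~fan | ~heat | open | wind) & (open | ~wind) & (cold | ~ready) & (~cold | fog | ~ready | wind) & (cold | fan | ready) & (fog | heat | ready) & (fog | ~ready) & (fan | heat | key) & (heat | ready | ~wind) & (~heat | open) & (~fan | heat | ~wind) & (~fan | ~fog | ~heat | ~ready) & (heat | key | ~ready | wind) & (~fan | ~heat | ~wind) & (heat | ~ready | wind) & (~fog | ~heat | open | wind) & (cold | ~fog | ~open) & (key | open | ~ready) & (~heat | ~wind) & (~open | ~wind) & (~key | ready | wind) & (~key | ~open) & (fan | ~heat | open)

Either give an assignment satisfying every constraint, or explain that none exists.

cold = True; key = False; heat = True; wind = False; fog = False; open = True; ready = False; fan = False

Set cold = True.
Try key = True:
  (~key | ~open) forces open = False.
  (open | ~wind) forces wind = False.
  (heat | wind) forces heat = True.
  clause (~heat | open) is falsified — backtrack.
So key = False.
Set heat = True.
  then (~heat | open) forces open = True.
  then (~heat | ~wind) forces wind = False.
  then (~fan | key | wind) forces fan = False.
Set fog = False.
  then (~cold | fog | ~ready | wind) forces ready = False.
All clauses satisfied.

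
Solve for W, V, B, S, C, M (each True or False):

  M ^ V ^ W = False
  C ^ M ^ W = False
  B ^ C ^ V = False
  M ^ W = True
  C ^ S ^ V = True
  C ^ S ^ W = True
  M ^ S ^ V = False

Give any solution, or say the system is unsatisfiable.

W=T, V=T, B=F, S=T, C=T, M=F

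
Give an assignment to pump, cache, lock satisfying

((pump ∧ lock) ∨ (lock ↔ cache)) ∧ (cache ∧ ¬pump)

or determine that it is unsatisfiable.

pump = False; cache = True; lock = True

  (pump ∧ lock) ∨ (lock ↔ cache) = True
    pump ∧ lock = False
    lock ↔ cache = True
  cache ∧ ¬pump = True
    ¬pump = True
Both conjuncts True, so the formula holds.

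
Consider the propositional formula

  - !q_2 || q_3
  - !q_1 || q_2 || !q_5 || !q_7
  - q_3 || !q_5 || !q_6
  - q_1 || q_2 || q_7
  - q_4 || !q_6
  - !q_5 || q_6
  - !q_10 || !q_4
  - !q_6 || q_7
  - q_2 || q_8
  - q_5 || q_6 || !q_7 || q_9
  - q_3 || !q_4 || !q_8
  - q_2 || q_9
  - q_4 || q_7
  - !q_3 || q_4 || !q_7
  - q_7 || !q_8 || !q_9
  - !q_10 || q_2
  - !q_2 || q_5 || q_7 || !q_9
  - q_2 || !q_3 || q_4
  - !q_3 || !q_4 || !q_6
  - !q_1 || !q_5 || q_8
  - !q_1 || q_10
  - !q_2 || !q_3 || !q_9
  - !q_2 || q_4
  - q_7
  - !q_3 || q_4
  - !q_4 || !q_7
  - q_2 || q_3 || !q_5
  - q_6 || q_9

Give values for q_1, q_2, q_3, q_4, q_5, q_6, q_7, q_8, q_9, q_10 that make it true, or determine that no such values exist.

Unit clause (q_7) forces q_7 = True.
In (!q_4 || !q_7) only !q_4 is left, so q_4 = False.
In (q_4 || !q_6) only !q_6 is left, so q_6 = False.
In (!q_5 || q_6) only !q_5 is left, so q_5 = False.
In (q_5 || q_6 || !q_7 || q_9) only q_9 is left, so q_9 = True.
In (!q_3 || q_4 || !q_7) only !q_3 is left, so q_3 = False.
In (!q_2 || q_4) only !q_2 is left, so q_2 = False.
In (q_2 || q_8) only q_8 is left, so q_8 = True.
In (!q_10 || q_2) only !q_10 is left, so q_10 = False.
In (!q_1 || q_10) only !q_1 is left, so q_1 = False.
All clauses satisfied.

q_1: False; q_2: False; q_3: False; q_4: False; q_5: False; q_6: False; q_7: True; q_8: True; q_9: True; q_10: False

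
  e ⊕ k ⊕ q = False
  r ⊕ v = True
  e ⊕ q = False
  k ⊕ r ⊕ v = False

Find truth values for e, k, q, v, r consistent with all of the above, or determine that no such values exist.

Adding constraints 1, 2, 3, 4 mod 2: every variable appears an even number of times on the left, so the left side is 0.
But the right sides sum to 1 (mod 2). 0 ≠ 1 — the system is inconsistent.

Unsatisfiable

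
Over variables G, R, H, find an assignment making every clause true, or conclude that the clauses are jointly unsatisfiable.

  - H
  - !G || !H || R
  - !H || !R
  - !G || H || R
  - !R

G = False; R = False; H = True

Unit clause (H) forces H = True.
In (!H || !R) only !R is left, so R = False.
In (!G || !H || R) only !G is left, so G = False.
Check each clause:
  (H): H holds.
  (!G || !H || R): !G holds.
  (!H || !R): !R holds.
  (!G || H || R): !G holds.
  (!R): !R holds.
All clauses satisfied.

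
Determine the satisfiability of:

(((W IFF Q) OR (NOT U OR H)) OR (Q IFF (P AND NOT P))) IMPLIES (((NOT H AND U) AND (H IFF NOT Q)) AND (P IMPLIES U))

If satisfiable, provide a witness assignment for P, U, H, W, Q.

P = False, U = True, H = False, W = True, Q = True

  (((W IFF Q) OR (NOT U OR H)) OR (Q IFF (P AND NOT P))) IMPLIES (((NOT H AND U) AND (H IFF NOT Q)) AND (P IMPLIES U)) = True
    ((W IFF Q) OR (NOT U OR H)) OR (Q IFF (P AND NOT P)) = True
      (W IFF Q) OR (NOT U OR H) = True
        W IFF Q = True
        NOT U OR H = False
          NOT U = False
      Q IFF (P AND NOT P) = False
        P AND NOT P = False
          NOT P = True
    ((NOT H AND U) AND (H IFF NOT Q)) AND (P IMPLIES U) = True
      (NOT H AND U) AND (H IFF NOT Q) = True
        NOT H AND U = True
          NOT H = True
        H IFF NOT Q = True
          NOT Q = False
      P IMPLIES U = True
The formula evaluates to True.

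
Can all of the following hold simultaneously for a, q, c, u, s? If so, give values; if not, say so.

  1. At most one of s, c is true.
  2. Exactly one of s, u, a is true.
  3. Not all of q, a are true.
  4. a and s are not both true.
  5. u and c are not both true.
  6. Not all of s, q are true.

a=F; q=F; c=F; u=F; s=T

  (1) {s, c}: 1 true — at most one ✓
  (2) {s, u, a}: 1 true — exactly one ✓
  (3) {q, a}: 0/2 true — not all ✓
  (4) a=F, s=T — not both ✓
  (5) u=F, c=F — not both ✓
  (6) {s, q}: 1/2 true — not all ✓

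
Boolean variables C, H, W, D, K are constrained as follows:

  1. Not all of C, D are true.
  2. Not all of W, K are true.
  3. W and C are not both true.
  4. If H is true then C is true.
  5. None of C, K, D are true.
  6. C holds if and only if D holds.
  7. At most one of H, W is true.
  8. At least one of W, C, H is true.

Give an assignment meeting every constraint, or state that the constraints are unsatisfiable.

C = False, H = False, W = True, D = False, K = False

  (1) {C, D}: 0/2 true — not all ✓
  (2) {W, K}: 1/2 true — not all ✓
  (3) W=T, C=F — not both ✓
  (4) H=F ⇒ C: vacuous ✓
  (5) {C, K, D}: 0 true — none ✓
  (6) C=F, D=F — same ✓
  (7) {H, W}: 1 true — at most one ✓
  (8) {W, C, H}: 1 true — at least one ✓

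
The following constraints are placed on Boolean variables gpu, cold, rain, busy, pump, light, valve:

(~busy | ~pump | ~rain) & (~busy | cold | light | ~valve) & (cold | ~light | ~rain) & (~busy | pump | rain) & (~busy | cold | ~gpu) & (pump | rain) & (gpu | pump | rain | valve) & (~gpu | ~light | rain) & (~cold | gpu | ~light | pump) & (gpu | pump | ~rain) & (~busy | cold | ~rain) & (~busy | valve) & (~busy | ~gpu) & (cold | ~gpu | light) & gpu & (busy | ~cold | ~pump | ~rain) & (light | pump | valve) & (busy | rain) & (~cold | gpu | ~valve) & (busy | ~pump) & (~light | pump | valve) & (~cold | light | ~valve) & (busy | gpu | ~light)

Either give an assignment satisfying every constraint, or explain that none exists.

gpu = True, cold = True, rain = True, busy = False, pump = False, light = True, valve = True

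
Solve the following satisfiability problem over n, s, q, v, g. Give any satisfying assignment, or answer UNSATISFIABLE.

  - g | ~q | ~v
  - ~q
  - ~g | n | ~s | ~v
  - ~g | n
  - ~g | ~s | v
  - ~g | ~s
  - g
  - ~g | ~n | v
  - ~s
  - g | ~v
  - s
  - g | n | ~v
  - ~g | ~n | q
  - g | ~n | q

Case s = True:
  Clause (~s) is falsified — contradiction.
Case s = False:
  Clause (s) is falsified — contradiction.
Both cases fail, so the formula is unsatisfiable.

Unsatisfiable — no assignment works.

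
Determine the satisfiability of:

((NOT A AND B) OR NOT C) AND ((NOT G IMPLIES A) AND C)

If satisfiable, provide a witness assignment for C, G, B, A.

C = True; G = True; B = True; A = False

  (NOT A AND B) OR NOT C = True
    NOT A AND B = True
      NOT A = True
    NOT C = False
  (NOT G IMPLIES A) AND C = True
    NOT G IMPLIES A = True
      NOT G = False
Both conjuncts True, so the formula holds.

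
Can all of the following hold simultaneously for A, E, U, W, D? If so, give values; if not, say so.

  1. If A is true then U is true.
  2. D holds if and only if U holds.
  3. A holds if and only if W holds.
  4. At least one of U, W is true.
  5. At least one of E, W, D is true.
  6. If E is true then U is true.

A = True; E = False; U = True; W = True; D = True

  (1) A=T ⇒ U: T ✓
  (2) D=T, U=T — same ✓
  (3) A=T, W=T — same ✓
  (4) {U, W}: 2 true — at least one ✓
  (5) {E, W, D}: 2 true — at least one ✓
  (6) E=F ⇒ U: vacuous ✓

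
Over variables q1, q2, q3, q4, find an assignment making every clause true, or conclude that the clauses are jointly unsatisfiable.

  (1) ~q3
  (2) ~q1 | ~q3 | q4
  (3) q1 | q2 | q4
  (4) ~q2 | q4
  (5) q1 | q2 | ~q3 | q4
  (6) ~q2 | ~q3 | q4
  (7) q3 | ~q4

Unit clause (~q3) forces q3 = False.
In (q3 | ~q4) only ~q4 is left, so q4 = False.
In (~q2 | q4) only ~q2 is left, so q2 = False.
In (q1 | q2 | q4) only q1 is left, so q1 = True.
Check each clause:
  (~q3): ~q3 holds.
  (~q1 | ~q3 | q4): ~q3 holds.
  (q1 | q2 | q4): q1 holds.
  (~q2 | q4): ~q2 holds.
  (q1 | q2 | ~q3 | q4): q1 holds.
  (~q2 | ~q3 | q4): ~q2 holds.
  (q3 | ~q4): ~q4 holds.
All clauses satisfied.

q1 = True, q2 = False, q3 = False, q4 = False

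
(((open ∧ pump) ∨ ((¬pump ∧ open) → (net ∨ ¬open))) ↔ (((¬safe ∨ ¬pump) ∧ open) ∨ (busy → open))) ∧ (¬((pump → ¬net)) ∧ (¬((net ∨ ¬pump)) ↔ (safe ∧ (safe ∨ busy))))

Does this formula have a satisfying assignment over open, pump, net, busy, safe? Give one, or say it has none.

open=T, pump=T, net=T, busy=T, safe=F

  ((open ∧ pump) ∨ ((¬pump ∧ open) → (net ∨ ¬open))) ↔ (((¬safe ∨ ¬pump) ∧ open) ∨ (busy → open)) = True
    (open ∧ pump) ∨ ((¬pump ∧ open) → (net ∨ ¬open)) = True
      open ∧ pump = True
      (¬pump ∧ open) → (net ∨ ¬open) = True
        ¬pump ∧ open = False
          ¬pump = False
        net ∨ ¬open = True
          ¬open = False
    ((¬safe ∨ ¬pump) ∧ open) ∨ (busy → open) = True
      (¬safe ∨ ¬pump) ∧ open = True
        ¬safe ∨ ¬pump = True
          ¬safe = True
          ¬pump = False
      busy → open = True
  ¬((pump → ¬net)) ∧ (¬((net ∨ ¬pump)) ↔ (safe ∧ (safe ∨ busy))) = True
    ¬((pump → ¬net)) = True
      pump → ¬net = False
        ¬net = False
    ¬((net ∨ ¬pump)) ↔ (safe ∧ (safe ∨ busy)) = True
      ¬((net ∨ ¬pump)) = False
        net ∨ ¬pump = True
          ¬pump = False
      safe ∧ (safe ∨ busy) = False
        safe ∨ busy = True
Both conjuncts True, so the formula holds.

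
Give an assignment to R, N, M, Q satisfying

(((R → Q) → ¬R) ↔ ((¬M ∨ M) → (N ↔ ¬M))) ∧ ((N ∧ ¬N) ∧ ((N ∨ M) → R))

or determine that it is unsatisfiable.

No satisfying assignment exists.

Case N = True: the conjunct ¬N is False.
Case N = False: the conjunct N is False.
Both cases fail — unsatisfiable.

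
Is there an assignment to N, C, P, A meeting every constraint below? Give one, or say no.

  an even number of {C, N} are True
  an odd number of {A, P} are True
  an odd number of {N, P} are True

N: True; C: True; P: False; A: True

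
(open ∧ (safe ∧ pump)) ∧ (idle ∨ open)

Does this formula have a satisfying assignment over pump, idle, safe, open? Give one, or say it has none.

pump=T, idle=F, safe=T, open=T

  open ∧ (safe ∧ pump) = True
    safe ∧ pump = True
  idle ∨ open = True
Both conjuncts True, so the formula holds.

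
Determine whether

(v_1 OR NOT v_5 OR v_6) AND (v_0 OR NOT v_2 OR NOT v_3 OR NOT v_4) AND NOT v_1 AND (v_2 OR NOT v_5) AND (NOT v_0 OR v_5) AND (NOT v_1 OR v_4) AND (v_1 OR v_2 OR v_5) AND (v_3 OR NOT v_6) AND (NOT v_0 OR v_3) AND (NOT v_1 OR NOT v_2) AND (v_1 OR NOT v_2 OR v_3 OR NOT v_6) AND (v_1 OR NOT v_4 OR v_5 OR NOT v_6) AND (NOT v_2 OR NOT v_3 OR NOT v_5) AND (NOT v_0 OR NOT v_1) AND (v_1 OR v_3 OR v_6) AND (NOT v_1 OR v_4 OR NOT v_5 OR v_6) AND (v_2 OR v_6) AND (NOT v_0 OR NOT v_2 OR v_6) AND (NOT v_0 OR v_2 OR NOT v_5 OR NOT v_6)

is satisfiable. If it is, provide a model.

Unit clause (NOT v_1) forces v_1 = False.
Try v_0 = True:
  (NOT v_0 OR v_5) forces v_5 = True.
  (v_1 OR NOT v_5 OR v_6) forces v_6 = True.
  (v_2 OR NOT v_5) forces v_2 = True.
  (v_3 OR NOT v_6) forces v_3 = True.
  clause (NOT v_2 OR NOT v_3 OR NOT v_5) is falsified — backtrack.
So v_0 = False.
Try v_2 = False:
  (v_2 OR NOT v_5) forces v_5 = False.
  clause (v_1 OR v_2 OR v_5) is falsified — backtrack.
So v_2 = True.
Try v_3 = False:
  (v_3 OR NOT v_6) forces v_6 = False.
  clause (v_1 OR v_3 OR v_6) is falsified — backtrack.
So v_3 = True.
  then (v_0 OR NOT v_2 OR NOT v_3 OR NOT v_4) forces v_4 = False.
  then (NOT v_2 OR NOT v_3 OR NOT v_5) forces v_5 = False.
Set v_6 = False.
All clauses satisfied.

v_0 = False, v_1 = False, v_2 = True, v_3 = True, v_4 = False, v_5 = False, v_6 = False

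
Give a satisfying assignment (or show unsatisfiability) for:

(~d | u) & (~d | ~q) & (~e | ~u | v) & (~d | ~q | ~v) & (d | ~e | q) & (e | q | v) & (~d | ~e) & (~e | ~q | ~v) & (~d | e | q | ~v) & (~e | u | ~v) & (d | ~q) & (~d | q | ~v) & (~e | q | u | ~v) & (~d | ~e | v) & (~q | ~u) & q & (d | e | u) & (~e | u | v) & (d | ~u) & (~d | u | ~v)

Unsatisfiable

Case q = True:
  (~d | ~q) forces d = False.
  Clause (d | ~q) is falsified — contradiction.
Case q = False:
  Clause (q) is falsified — contradiction.
Both cases fail, so the formula is unsatisfiable.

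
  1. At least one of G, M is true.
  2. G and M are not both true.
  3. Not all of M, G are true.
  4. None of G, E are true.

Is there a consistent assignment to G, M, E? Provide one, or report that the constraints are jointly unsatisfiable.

G = False, M = True, E = False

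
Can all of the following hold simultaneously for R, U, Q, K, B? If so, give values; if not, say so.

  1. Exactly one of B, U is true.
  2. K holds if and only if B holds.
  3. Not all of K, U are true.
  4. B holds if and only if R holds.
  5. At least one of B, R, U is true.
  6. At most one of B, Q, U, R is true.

R = False; U = True; Q = False; K = False; B = False

  (1) {B, U}: 1 true — exactly one ✓
  (2) K=F, B=F — same ✓
  (3) {K, U}: 1/2 true — not all ✓
  (4) B=F, R=F — same ✓
  (5) {B, R, U}: 1 true — at least one ✓
  (6) {B, Q, U, R}: 1 true — at most one ✓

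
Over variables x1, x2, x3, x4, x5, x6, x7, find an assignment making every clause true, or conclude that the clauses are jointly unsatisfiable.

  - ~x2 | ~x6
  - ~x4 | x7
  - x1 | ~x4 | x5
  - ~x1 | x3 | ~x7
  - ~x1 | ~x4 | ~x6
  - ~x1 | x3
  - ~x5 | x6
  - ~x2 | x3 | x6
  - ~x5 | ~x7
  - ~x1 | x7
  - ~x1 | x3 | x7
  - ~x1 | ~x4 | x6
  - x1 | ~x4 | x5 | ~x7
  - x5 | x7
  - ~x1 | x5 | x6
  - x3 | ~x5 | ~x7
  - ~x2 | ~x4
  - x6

x1=F; x2=F; x3=T; x4=F; x5=T; x6=T; x7=F

Unit clause (x6) forces x6 = True.
In (~x2 | ~x6) only ~x2 is left, so x2 = False.
Set x1 = False.
Set x3 = True.
Set x4 = False.
Set x5 = True.
  then (~x5 | ~x7) forces x7 = False.
All clauses satisfied.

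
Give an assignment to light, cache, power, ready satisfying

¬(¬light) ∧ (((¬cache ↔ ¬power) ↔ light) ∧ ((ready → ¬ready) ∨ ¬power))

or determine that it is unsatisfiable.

light = True; cache = True; power = True; ready = False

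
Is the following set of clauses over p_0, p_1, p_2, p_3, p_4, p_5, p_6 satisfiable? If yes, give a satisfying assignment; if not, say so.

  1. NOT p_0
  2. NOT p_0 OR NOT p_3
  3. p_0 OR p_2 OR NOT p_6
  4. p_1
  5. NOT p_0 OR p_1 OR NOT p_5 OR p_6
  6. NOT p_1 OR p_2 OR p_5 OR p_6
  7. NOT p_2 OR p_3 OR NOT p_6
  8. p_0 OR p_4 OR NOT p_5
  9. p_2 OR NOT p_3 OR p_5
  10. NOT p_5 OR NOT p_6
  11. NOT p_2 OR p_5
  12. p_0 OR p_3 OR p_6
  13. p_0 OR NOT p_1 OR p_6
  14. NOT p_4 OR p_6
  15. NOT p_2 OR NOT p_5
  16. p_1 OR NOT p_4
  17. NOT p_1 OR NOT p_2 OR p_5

Case p_0 = True:
  Clause (NOT p_0) is falsified — contradiction.
Case p_0 = False:
  (p_1) forces p_1 = True.
  (p_0 OR NOT p_1 OR p_6) forces p_6 = True.
  (p_0 OR p_2 OR NOT p_6) forces p_2 = True.
  (NOT p_2 OR p_3 OR NOT p_6) forces p_3 = True.
  (NOT p_5 OR NOT p_6) forces p_5 = False.
  Clause (NOT p_2 OR p_5) is falsified — contradiction.
Both cases fail, so the formula is unsatisfiable.

No satisfying assignment exists.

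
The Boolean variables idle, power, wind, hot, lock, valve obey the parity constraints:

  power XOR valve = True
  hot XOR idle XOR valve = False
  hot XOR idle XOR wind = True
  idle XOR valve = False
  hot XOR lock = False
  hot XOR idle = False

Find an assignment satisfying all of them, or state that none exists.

idle = False, power = True, wind = True, hot = False, lock = False, valve = False

power XOR valve = T XOR F = True ✓
hot XOR idle XOR valve = F XOR F XOR F = False ✓
hot XOR idle XOR wind = F XOR F XOR T = True ✓
idle XOR valve = F XOR F = False ✓
hot XOR lock = F XOR F = False ✓
hot XOR idle = F XOR F = False ✓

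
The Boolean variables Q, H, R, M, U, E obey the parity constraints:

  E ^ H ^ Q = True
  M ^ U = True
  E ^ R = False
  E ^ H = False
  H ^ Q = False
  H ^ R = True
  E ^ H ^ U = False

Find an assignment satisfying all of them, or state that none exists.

Unsatisfiable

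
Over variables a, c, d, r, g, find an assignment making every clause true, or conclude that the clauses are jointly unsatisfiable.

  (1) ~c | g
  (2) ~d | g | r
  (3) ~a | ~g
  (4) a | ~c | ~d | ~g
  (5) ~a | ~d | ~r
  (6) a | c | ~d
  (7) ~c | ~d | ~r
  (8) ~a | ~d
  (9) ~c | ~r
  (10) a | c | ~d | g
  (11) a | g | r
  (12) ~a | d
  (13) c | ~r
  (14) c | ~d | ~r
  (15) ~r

Unit clause (~r) forces r = False.
Try a = True:
  (~a | ~g) forces g = False.
  (~c | g) forces c = False.
  (~d | g | r) forces d = False.
  clause (~a | d) is falsified — backtrack.
So a = False.
  then (a | g | r) forces g = True.
Set c = False.
  then (a | c | ~d) forces d = False.
All clauses satisfied.

a = False; c = False; d = False; r = False; g = True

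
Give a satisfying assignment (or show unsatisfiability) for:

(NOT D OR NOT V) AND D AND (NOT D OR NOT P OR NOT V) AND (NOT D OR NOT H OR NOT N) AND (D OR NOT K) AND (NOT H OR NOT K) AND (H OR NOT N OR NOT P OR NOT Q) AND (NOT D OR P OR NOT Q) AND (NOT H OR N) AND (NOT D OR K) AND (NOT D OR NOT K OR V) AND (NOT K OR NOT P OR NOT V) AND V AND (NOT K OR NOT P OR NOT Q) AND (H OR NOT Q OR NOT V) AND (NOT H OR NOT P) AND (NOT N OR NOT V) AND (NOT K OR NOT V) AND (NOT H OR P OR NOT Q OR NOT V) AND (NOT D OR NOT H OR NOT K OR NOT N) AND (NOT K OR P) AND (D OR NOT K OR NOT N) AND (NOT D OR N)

UNSATISFIABLE

Case V = True:
  (NOT D OR NOT V) forces D = False.
  Clause (D) is falsified — contradiction.
Case V = False:
  Clause (V) is falsified — contradiction.
Both cases fail, so the formula is unsatisfiable.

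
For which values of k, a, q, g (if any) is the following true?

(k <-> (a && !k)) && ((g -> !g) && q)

k = False, a = False, q = True, g = False

  k <-> (a && !k) = True
    a && !k = False
      !k = True
  (g -> !g) && q = True
    g -> !g = True
      !g = True
Both conjuncts True, so the formula holds.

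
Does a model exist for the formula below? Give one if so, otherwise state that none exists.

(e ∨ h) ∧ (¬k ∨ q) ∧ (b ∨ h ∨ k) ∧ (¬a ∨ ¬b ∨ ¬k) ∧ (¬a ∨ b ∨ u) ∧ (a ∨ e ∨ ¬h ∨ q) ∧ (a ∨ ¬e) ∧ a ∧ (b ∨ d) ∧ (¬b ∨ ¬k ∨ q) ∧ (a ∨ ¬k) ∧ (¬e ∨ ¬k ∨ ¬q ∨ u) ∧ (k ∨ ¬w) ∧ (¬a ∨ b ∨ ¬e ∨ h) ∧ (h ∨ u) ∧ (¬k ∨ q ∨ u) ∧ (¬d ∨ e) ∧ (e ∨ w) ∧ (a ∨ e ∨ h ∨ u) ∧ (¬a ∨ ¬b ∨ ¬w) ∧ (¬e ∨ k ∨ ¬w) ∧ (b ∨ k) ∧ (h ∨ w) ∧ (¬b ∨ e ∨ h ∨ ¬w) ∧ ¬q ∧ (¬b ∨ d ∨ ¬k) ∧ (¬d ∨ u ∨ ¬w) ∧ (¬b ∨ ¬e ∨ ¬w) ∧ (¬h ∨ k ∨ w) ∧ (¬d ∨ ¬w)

The formula is unsatisfiable.

Case k = True:
  (¬k ∨ q) forces q = True.
  Clause (¬q) is falsified — contradiction.
Case k = False:
  (a) forces a = True.
  (k ∨ ¬w) forces w = False.
  (e ∨ w) forces e = True.
  (b ∨ k) forces b = True.
  (h ∨ w) forces h = True.
  Clause (¬h ∨ k ∨ w) is falsified — contradiction.
Both cases fail, so the formula is unsatisfiable.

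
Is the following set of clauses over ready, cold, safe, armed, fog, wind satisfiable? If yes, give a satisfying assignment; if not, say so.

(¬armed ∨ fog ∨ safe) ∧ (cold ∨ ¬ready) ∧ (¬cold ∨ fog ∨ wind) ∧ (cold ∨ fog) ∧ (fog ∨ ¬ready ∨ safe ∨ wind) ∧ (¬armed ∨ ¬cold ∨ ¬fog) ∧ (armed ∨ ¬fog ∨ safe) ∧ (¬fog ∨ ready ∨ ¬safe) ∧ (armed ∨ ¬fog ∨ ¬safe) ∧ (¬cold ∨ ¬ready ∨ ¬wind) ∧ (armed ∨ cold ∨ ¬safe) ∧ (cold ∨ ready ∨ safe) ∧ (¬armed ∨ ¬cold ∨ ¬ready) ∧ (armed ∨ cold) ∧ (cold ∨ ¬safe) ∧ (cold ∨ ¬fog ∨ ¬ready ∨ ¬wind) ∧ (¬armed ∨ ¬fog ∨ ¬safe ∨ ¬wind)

ready=F, cold=T, safe=T, armed=F, fog=F, wind=T

Set ready = False.
Try cold = False:
  (cold ∨ fog) forces fog = True.
  (¬fog ∨ ready ∨ ¬safe) forces safe = False.
  clause (cold ∨ ready ∨ safe) is falsified — backtrack.
So cold = True.
Set safe = True.
  then (¬fog ∨ ready ∨ ¬safe) forces fog = False.
  then (¬cold ∨ fog ∨ wind) forces wind = True.
Set armed = False.
All clauses satisfied.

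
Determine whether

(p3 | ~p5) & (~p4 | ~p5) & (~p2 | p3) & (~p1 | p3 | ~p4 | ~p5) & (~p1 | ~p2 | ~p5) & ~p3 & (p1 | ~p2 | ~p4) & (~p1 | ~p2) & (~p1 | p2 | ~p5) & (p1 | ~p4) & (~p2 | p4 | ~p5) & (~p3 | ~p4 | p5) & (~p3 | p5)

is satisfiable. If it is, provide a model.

p1 = True; p2 = False; p3 = False; p4 = True; p5 = False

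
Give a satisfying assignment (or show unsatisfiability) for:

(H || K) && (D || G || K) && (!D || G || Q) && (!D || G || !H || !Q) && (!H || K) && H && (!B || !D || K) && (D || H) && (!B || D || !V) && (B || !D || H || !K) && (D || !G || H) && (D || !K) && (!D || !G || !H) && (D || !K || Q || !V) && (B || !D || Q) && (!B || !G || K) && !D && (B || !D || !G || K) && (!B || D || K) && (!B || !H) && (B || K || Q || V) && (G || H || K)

UNSATISFIABLE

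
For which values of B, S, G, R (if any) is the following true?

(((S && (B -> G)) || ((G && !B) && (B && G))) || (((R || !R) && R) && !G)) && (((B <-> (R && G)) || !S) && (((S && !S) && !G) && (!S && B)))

Case S = True: the conjunct !S is False.
Case S = False: the conjunct S is False.
Both cases fail — unsatisfiable.

UNSATISFIABLE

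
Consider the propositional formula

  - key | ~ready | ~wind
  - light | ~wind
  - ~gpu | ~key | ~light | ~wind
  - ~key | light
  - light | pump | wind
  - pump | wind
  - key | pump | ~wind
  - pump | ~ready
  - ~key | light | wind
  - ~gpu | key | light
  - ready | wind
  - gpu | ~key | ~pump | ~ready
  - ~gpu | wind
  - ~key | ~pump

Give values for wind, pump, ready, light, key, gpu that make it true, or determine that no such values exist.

wind=T, pump=T, ready=F, light=T, key=F, gpu=T

Set wind = True.
  then (light | ~wind) forces light = True.
Set pump = True.
  then (~key | ~pump) forces key = False.
  then (key | ~ready | ~wind) forces ready = False.
Set gpu = True.
All clauses satisfied.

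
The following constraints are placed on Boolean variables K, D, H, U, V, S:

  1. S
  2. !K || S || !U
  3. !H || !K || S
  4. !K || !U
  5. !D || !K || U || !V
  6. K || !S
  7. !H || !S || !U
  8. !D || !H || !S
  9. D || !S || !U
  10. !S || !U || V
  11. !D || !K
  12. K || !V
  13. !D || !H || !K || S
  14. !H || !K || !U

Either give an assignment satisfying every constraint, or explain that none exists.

K=T, D=F, H=T, U=F, V=T, S=T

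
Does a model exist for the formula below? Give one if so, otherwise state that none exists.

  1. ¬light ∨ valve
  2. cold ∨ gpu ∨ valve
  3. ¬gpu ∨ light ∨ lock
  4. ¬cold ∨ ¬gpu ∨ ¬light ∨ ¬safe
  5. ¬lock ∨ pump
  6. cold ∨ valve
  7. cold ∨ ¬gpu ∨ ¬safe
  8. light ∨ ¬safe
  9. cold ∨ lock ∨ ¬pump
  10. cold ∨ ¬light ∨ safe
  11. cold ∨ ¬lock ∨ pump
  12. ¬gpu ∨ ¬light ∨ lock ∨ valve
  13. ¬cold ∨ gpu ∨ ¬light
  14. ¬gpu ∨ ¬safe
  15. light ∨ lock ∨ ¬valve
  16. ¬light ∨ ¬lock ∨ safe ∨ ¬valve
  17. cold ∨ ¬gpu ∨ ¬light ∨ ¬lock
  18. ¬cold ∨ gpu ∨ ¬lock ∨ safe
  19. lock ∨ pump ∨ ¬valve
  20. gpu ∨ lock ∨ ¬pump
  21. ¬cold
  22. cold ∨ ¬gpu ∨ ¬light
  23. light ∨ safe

lock = True, pump = True, light = True, safe = True, gpu = False, cold = False, valve = True

Unit clause (¬cold) forces cold = False.
In (cold ∨ valve) only valve is left, so valve = True.
Set lock = True.
  then (¬lock ∨ pump) forces pump = True.
Try light = False:
  (light ∨ ¬safe) forces safe = False.
  clause (light ∨ safe) is falsified — backtrack.
So light = True.
  then (cold ∨ ¬light ∨ safe) forces safe = True.
  then (¬gpu ∨ ¬safe) forces gpu = False.
All clauses satisfied.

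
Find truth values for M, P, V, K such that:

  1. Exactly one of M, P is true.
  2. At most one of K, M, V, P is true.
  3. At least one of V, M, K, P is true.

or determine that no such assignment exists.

M = True, P = False, V = False, K = False

  (1) {M, P}: 1 true — exactly one ✓
  (2) {K, M, V, P}: 1 true — at most one ✓
  (3) {V, M, K, P}: 1 true — at least one ✓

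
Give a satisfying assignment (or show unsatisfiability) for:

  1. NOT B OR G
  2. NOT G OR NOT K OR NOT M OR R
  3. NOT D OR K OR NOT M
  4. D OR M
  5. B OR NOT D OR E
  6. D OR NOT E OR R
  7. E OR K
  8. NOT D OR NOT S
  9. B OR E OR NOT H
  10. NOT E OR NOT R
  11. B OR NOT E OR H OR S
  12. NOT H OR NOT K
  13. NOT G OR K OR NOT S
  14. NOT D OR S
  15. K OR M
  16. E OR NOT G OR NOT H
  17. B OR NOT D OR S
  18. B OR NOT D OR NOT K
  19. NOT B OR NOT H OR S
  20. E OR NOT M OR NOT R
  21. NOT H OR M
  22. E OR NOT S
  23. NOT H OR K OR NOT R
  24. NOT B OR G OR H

H=F, G=F, E=F, D=F, S=F, R=F, M=T, B=F, K=T

Set H = False.
Set G = False.
  then (NOT B OR G) forces B = False.
Try E = True:
  (NOT E OR NOT R) forces R = False.
  (D OR NOT E OR R) forces D = True.
  (NOT D OR NOT S) forces S = False.
  clause (B OR NOT E OR H OR S) is falsified — backtrack.
So E = False.
  then (B OR NOT D OR E) forces D = False.
  then (E OR K) forces K = True.
  then (E OR NOT S) forces S = False.
  then (D OR M) forces M = True.
  then (E OR NOT M OR NOT R) forces R = False.
All clauses satisfied.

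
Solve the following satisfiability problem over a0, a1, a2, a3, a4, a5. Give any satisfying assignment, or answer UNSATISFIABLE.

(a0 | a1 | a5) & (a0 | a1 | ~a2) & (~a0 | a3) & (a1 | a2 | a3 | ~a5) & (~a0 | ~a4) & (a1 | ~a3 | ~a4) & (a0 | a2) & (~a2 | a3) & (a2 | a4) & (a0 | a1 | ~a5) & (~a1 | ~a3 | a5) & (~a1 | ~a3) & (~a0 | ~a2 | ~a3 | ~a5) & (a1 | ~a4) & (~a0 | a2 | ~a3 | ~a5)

Set a0 = True.
  then (~a0 | a3) forces a3 = True.
  then (~a0 | ~a4) forces a4 = False.
  then (a2 | a4) forces a2 = True.
  then (~a1 | ~a3) forces a1 = False.
  then (~a0 | ~a2 | ~a3 | ~a5) forces a5 = False.
All clauses satisfied.

a0: True, a1: False, a2: True, a3: True, a4: False, a5: False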